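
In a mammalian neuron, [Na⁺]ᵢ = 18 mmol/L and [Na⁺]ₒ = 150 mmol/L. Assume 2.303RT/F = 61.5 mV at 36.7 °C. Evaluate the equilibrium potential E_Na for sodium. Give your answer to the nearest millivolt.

57 mV

E = (61.5/z) · log₁₀([Na⁺]_out/[Na⁺]_in) with z = +1.
= (61.5/1) · log₁₀(150/18) = 61.50 · log₁₀(8.333)
= 61.50 · (0.9208) = 56.63 mV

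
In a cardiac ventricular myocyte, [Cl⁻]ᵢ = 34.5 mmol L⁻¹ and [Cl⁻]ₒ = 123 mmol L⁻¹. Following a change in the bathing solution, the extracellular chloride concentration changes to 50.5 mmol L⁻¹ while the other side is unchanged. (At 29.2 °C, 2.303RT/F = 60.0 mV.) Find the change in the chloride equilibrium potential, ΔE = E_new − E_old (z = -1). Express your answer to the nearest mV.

E_old = (60.0/-1)·log₁₀(123/34.5) = -33.13 mV
E_new = (60.0/-1)·log₁₀(50.5/34.5) = -9.93 mV
ΔE = -9.93 − (-33.13) = 23.20 mV

23 mV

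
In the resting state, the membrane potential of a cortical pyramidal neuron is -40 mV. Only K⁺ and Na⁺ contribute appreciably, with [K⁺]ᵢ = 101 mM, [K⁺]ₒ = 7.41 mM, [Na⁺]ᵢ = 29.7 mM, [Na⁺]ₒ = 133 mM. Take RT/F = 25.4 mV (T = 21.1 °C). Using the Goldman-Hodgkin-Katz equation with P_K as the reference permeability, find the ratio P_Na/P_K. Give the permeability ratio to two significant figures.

Let α = P_Na/P_K. GHK: Vm = 25.4·ln[(Kₒ + α·Naₒ)/(Kᵢ + α·Naᵢ)].
e^(Vm/25.4) = e^(-40.0/25.4) = 0.20705
So 0.20705·(Kᵢ + α·Naᵢ) = Kₒ + α·Naₒ → α = (0.20705·101.0 − 7.41) / (133.0 − 0.20705·29.7)
α = (20.91 − 7.41) / (133.0 − 6.149) = 13.5/126.9 = 0.1064

0.11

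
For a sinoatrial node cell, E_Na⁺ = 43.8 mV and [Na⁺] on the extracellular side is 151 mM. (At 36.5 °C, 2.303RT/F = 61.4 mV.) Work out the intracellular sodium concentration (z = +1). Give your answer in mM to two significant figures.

Nernst: E = (61.4/1) · log₁₀([out]/[in]), so log₁₀([out]/[in]) = 43.8 × 1 / 61.4 = 0.7134.
[out]/[in] = 10^(0.7134) = 5.168.
[in] = 151 / 5.168 = 29.22 mM.

29 mM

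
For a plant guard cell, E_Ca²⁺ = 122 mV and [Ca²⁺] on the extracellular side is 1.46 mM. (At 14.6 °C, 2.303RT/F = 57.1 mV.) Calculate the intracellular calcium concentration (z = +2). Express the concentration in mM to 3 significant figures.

0.0000778 mM

Nernst: E = (57.1/2) · log₁₀([out]/[in]), so log₁₀([out]/[in]) = 122.0 × 2 / 57.1 = 4.2732.
[out]/[in] = 10^(4.2732) = 1.876e+04.
[in] = 1.46 / 1.876e+04 = 7.783e-05 mM.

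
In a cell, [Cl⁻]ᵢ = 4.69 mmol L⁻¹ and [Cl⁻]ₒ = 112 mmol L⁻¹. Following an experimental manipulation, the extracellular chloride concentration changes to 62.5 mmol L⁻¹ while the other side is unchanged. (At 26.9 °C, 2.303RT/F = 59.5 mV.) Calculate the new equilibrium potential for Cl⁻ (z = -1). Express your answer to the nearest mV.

-67 mV

After the shift: [Cl⁻]_out = 62.5, [Cl⁻]_in = 4.69 mmol L⁻¹.
E_new = (59.5/-1)·log₁₀(62.5/4.69) = -59.50 · (1.1247) = -66.92 mV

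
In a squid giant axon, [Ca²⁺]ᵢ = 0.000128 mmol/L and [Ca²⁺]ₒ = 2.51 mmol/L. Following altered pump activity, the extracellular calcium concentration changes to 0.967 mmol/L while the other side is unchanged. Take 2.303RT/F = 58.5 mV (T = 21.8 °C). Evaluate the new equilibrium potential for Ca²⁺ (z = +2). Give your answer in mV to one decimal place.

113.4 mV

After the shift: [Ca²⁺]_out = 0.967, [Ca²⁺]_in = 0.000128 mmol/L.
E_new = (58.5/2)·log₁₀(0.967/0.000128) = 29.25 · (3.8782) = 113.44 mV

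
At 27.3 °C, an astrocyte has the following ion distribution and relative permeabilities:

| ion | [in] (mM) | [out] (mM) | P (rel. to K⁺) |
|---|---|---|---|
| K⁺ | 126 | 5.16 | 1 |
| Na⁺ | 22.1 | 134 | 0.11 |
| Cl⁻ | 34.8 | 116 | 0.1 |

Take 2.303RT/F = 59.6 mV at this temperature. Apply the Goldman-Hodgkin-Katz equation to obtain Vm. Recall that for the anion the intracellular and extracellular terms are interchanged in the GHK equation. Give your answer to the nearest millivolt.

Vm = 59.6 · log₁₀[(Σ P·[cation]ₒ + Σ P·[anion]ᵢ) / (Σ P·[cation]ᵢ + Σ P·[anion]ₒ)]
Numerator = 1×5.16 + 0.11×134 + 0.1×34.8 = 23.38
Denominator = 1×126 + 0.11×22.1 + 0.1×116 = 140
Vm = 59.6 · log₁₀(0.16696) = 59.6 × (-0.7774) = -46.33 mV

-46 mV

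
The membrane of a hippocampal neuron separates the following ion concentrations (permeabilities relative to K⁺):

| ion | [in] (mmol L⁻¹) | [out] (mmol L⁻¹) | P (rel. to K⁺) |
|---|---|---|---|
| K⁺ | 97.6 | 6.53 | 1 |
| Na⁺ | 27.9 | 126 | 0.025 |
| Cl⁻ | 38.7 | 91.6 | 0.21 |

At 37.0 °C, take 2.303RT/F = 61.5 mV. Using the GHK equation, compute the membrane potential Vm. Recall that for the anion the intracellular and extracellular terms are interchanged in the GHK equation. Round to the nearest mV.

-50 mV

Vm = 61.5 · log₁₀[(Σ P·[cation]ₒ + Σ P·[anion]ᵢ) / (Σ P·[cation]ᵢ + Σ P·[anion]ₒ)]
Numerator = 1×6.53 + 0.025×126 + 0.21×38.7 = 17.81
Denominator = 1×97.6 + 0.025×27.9 + 0.21×91.6 = 117.5
Vm = 61.5 · log₁₀(0.15151) = 61.5 × (-0.8196) = -50.40 mV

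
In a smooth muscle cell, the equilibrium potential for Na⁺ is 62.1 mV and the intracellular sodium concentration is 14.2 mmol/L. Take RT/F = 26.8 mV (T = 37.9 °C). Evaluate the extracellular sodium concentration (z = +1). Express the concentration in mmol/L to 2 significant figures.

Nernst: E = (26.8/1) · ln([out]/[in]), so ln([out]/[in]) = 62.1 × 1 / 26.8 = 2.3172.
[out]/[in] = e^(2.3172) = 10.15.
[out] = 10.15 × 14.2 = 144.1 mmol/L.

140 mmol/L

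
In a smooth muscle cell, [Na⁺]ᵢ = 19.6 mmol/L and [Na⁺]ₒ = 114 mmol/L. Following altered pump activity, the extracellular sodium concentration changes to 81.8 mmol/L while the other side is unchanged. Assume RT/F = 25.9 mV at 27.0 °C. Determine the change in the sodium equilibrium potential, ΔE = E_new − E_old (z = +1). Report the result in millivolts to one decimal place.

-8.6 mV

E_old = (25.9/1)·ln(114/19.6) = 45.60 mV
E_new = (25.9/1)·ln(81.8/19.6) = 37.00 mV
ΔE = 37.00 − (45.60) = -8.60 mV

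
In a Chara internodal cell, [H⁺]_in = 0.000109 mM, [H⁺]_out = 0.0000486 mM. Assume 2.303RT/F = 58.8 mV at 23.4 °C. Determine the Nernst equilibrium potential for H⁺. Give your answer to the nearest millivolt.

E = (58.8/z) · log₁₀([H⁺]_out/[H⁺]_in) with z = +1.
= (58.8/1) · log₁₀(0.0000486/0.000109) = 58.80 · log₁₀(0.4459)
= 58.80 · (-0.3508) = -20.63 mV

-21 mV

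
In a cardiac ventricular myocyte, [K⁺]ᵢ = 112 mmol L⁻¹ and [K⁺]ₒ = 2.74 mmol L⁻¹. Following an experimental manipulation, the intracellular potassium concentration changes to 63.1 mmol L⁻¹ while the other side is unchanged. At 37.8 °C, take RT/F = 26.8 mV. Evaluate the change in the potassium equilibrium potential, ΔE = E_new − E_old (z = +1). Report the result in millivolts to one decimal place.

15.4 mV

E_old = (26.8/1)·ln(2.74/112) = -99.44 mV
E_new = (26.8/1)·ln(2.74/63.1) = -84.07 mV
ΔE = -84.07 − (-99.44) = 15.38 mV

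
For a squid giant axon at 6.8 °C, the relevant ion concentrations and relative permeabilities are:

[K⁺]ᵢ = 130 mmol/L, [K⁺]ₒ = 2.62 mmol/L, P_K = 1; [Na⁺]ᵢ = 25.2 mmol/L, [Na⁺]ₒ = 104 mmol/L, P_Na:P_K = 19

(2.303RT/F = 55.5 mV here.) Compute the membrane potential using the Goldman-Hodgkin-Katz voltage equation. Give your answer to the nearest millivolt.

28 mV

Vm = 55.5 · log₁₀[(Σ P·[cation]ₒ + Σ P·[anion]ᵢ) / (Σ P·[cation]ᵢ + Σ P·[anion]ₒ)]
Numerator = 1×2.62 + 19×104 = 1979
Denominator = 1×130 + 19×25.2 = 608.8
Vm = 55.5 · log₁₀(3.25) = 55.5 × (0.5119) = 28.41 mV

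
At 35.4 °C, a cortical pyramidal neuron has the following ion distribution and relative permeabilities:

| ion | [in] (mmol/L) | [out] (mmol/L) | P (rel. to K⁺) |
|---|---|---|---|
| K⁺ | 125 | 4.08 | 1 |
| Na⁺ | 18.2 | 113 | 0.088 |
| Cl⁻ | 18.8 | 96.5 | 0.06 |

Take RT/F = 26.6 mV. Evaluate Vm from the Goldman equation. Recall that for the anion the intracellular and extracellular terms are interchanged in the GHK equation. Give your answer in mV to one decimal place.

Vm = 26.6 · ln[(Σ P·[cation]ₒ + Σ P·[anion]ᵢ) / (Σ P·[cation]ᵢ + Σ P·[anion]ₒ)]
Numerator = 1×4.08 + 0.088×113 + 0.06×18.8 = 15.15
Denominator = 1×125 + 0.088×18.2 + 0.06×96.5 = 132.4
Vm = 26.6 · ln(0.11445) = 26.6 × (-2.1676) = -57.66 mV

-57.7 mV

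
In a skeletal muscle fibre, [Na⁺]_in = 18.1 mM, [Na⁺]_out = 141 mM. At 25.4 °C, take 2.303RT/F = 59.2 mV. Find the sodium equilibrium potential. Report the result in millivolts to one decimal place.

52.8 mV

E = (59.2/z) · log₁₀([Na⁺]_out/[Na⁺]_in) with z = +1.
= (59.2/1) · log₁₀(141/18.1) = 59.20 · log₁₀(7.79)
= 59.20 · (0.8915) = 52.78 mV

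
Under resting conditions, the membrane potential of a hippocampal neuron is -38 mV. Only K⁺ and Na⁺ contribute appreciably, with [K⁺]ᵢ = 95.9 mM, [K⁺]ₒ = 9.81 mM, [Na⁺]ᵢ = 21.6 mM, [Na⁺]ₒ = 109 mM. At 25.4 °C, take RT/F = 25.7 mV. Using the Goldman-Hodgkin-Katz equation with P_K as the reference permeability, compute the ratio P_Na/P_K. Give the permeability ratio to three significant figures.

Let α = P_Na/P_K. GHK: Vm = 25.7·ln[(Kₒ + α·Naₒ)/(Kᵢ + α·Naᵢ)].
e^(Vm/25.7) = e^(-38.0/25.7) = 0.22796
So 0.22796·(Kᵢ + α·Naᵢ) = Kₒ + α·Naₒ → α = (0.22796·95.9 − 9.81) / (109.0 − 0.22796·21.6)
α = (21.86 − 9.81) / (109.0 − 4.924) = 12.05/104.1 = 0.1158

0.116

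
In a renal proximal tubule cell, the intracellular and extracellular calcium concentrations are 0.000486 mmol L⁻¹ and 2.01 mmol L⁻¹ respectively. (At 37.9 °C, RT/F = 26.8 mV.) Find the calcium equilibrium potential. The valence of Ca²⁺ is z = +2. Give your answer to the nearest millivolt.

112 mV

E = (26.8/z) · ln([Ca²⁺]_out/[Ca²⁺]_in) with z = +2.
= (26.8/2) · ln(2.01/0.000486) = 13.40 · ln(4136)
= 13.40 · (8.3274) = 111.59 mV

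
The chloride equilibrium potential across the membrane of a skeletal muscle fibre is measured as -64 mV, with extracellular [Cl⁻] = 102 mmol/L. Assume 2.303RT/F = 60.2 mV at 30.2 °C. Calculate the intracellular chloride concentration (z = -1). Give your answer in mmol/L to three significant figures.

8.82 mmol/L

Nernst: E = (60.2/-1) · log₁₀([out]/[in]), so log₁₀([out]/[in]) = -64.0 × -1 / 60.2 = 1.0631.
[out]/[in] = 10^(1.0631) = 11.56.
[in] = 102 / 11.56 = 8.82 mmol/L.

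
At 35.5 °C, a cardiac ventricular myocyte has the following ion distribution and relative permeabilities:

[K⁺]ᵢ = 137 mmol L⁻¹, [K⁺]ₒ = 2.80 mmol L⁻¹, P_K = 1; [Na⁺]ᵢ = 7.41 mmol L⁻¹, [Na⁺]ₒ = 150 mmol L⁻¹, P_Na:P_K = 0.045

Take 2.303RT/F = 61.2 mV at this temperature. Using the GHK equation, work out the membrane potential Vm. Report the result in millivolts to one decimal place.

-70.9 mV

Vm = 61.2 · log₁₀[(Σ P·[cation]ₒ + Σ P·[anion]ᵢ) / (Σ P·[cation]ᵢ + Σ P·[anion]ₒ)]
Numerator = 1×2.80 + 0.045×150 = 9.55
Denominator = 1×137 + 0.045×7.41 = 137.3
Vm = 61.2 · log₁₀(0.069539) = 61.2 × (-1.1578) = -70.86 mV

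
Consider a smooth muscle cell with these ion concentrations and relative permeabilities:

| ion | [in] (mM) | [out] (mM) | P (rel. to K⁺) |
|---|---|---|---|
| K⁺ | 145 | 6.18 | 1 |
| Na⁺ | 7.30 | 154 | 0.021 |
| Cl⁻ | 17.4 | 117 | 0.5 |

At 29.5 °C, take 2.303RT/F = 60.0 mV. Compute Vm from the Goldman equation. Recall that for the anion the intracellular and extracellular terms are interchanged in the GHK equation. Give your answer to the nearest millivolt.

-63 mV

Vm = 60.0 · log₁₀[(Σ P·[cation]ₒ + Σ P·[anion]ᵢ) / (Σ P·[cation]ᵢ + Σ P·[anion]ₒ)]
Numerator = 1×6.18 + 0.021×154 + 0.5×17.4 = 18.11
Denominator = 1×145 + 0.021×7.30 + 0.5×117 = 203.7
Vm = 60.0 · log₁₀(0.088945) = 60.0 × (-1.0509) = -63.05 mV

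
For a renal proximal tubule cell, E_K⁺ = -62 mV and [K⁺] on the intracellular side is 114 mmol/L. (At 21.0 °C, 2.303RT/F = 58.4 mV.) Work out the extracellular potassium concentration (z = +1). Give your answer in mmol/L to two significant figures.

Nernst: E = (58.4/1) · log₁₀([out]/[in]), so log₁₀([out]/[in]) = -62.0 × 1 / 58.4 = -1.0616.
[out]/[in] = 10^(-1.0616) = 0.08677.
[out] = 0.08677 × 114 = 9.891 mmol/L.

9.9 mmol/L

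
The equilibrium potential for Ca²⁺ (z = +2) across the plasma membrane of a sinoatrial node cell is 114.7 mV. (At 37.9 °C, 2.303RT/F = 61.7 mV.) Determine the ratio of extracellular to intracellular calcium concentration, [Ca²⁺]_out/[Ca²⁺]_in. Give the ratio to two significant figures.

log₁₀([out]/[in]) = E·z/(61.7) = 114.7 × 2 / 61.7 = 3.7180
[out]/[in] = 10^(3.7180) = 5224

5200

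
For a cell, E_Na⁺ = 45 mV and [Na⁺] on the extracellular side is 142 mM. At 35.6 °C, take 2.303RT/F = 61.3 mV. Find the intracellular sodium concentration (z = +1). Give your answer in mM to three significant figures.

26.2 mM

Nernst: E = (61.3/1) · log₁₀([out]/[in]), so log₁₀([out]/[in]) = 45.0 × 1 / 61.3 = 0.7341.
[out]/[in] = 10^(0.7341) = 5.421.
[in] = 142 / 5.421 = 26.19 mM.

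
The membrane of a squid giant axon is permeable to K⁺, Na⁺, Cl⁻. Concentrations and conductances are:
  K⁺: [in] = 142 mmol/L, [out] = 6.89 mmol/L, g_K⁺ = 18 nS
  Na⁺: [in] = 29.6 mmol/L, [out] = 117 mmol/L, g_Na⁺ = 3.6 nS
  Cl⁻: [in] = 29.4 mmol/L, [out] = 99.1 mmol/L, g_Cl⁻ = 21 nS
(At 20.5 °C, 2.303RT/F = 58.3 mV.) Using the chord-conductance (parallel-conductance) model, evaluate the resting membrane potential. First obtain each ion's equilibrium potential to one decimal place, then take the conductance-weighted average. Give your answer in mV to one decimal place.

E_K⁺ = (58.3/1)·log₁₀(6.89/142) = -76.6 mV
E_Na⁺ = (58.3/1)·log₁₀(117/29.6) = 34.8 mV
E_Cl⁻ = (58.3/-1)·log₁₀(99.1/29.4) = -30.8 mV
Vm = (Σ gᵢEᵢ)/(Σ gᵢ) = (18·-76.6 + 3.6·34.8 + 21·-30.8) / (18 + 3.6 + 21)
= -1900.32 / 42.6 = -44.61 mV

-44.6 mV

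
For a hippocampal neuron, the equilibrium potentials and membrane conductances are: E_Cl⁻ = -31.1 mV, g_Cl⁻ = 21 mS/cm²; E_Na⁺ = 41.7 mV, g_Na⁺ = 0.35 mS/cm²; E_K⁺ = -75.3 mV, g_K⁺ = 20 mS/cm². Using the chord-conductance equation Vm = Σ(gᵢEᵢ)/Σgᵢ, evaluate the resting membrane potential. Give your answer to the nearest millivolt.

Σ gᵢEᵢ = 21·(-31.1) + 0.35·(41.7) + 20·(-75.3) = -2144.51
Σ gᵢ = 21 + 0.35 + 20 = 41.35
Vm = -2144.51 / 41.35 = -51.86 mV

-52 mV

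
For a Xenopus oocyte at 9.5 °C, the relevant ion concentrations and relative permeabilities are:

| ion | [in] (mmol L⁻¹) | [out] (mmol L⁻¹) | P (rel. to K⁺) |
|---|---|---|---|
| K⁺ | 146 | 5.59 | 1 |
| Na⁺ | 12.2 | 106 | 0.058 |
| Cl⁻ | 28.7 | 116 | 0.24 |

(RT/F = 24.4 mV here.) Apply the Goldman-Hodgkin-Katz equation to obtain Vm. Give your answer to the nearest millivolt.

-55 mV

Vm = 24.4 · ln[(Σ P·[cation]ₒ + Σ P·[anion]ᵢ) / (Σ P·[cation]ᵢ + Σ P·[anion]ₒ)]
Numerator = 1×5.59 + 0.058×106 + 0.24×28.7 = 18.63
Denominator = 1×146 + 0.058×12.2 + 0.24×116 = 174.5
Vm = 24.4 · ln(0.10671) = 24.4 × (-2.2376) = -54.60 mV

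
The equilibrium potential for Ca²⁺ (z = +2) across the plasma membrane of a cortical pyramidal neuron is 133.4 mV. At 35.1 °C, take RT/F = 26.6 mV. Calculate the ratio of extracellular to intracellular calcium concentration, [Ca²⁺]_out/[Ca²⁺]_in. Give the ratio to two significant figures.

23000

ln([out]/[in]) = E·z/(26.6) = 133.4 × 2 / 26.6 = 10.0301
[out]/[in] = e^(10.0301) = 2.27e+04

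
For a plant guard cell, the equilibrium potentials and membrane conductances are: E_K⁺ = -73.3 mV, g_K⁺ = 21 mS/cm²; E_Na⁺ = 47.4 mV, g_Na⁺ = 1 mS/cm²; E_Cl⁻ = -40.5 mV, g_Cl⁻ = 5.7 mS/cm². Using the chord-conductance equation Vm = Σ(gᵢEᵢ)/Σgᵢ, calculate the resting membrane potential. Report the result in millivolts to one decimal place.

-62.2 mV

Σ gᵢEᵢ = 21·(-73.3) + 1·(47.4) + 5.7·(-40.5) = -1722.75
Σ gᵢ = 21 + 1 + 5.7 = 27.7
Vm = -1722.75 / 27.7 = -62.19 mV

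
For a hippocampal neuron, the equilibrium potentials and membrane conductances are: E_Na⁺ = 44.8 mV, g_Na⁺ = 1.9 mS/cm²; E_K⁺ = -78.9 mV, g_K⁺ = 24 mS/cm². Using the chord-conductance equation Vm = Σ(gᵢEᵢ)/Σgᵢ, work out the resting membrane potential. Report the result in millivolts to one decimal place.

-69.8 mV

Σ gᵢEᵢ = 1.9·(44.8) + 24·(-78.9) = -1808.48
Σ gᵢ = 1.9 + 24 = 25.9
Vm = -1808.48 / 25.9 = -69.83 mV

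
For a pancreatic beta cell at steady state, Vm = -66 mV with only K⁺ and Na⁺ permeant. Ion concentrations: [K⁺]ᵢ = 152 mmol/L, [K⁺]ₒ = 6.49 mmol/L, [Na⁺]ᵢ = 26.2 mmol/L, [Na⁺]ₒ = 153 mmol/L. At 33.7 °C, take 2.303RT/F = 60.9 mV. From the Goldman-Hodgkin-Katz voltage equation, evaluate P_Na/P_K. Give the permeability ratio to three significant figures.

0.0401

Let α = P_Na/P_K. GHK: Vm = 60.9·log₁₀[(Kₒ + α·Naₒ)/(Kᵢ + α·Naᵢ)].
10^(Vm/60.9) = 10^(-66.0/60.9) = 0.082462
So 0.082462·(Kᵢ + α·Naᵢ) = Kₒ + α·Naₒ → α = (0.082462·152.0 − 6.49) / (153.0 − 0.082462·26.2)
α = (12.53 − 6.49) / (153.0 − 2.161) = 6.044/150.8 = 0.04007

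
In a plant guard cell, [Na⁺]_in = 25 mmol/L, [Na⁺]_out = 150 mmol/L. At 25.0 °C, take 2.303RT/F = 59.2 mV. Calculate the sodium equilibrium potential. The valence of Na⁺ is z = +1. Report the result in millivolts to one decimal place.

46.1 mV

E = (59.2/z) · log₁₀([Na⁺]_out/[Na⁺]_in) with z = +1.
= (59.2/1) · log₁₀(150/25) = 59.20 · log₁₀(6)
= 59.20 · (0.7782) = 46.07 mV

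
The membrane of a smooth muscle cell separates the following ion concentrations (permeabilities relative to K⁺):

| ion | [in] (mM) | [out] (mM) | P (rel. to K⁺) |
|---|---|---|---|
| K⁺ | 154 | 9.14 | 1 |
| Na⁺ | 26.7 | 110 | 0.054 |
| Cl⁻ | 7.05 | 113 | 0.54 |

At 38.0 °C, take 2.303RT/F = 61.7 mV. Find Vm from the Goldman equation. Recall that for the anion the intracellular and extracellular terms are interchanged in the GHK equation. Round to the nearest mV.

-65 mV

Vm = 61.7 · log₁₀[(Σ P·[cation]ₒ + Σ P·[anion]ᵢ) / (Σ P·[cation]ᵢ + Σ P·[anion]ₒ)]
Numerator = 1×9.14 + 0.054×110 + 0.54×7.05 = 18.89
Denominator = 1×154 + 0.054×26.7 + 0.54×113 = 216.5
Vm = 61.7 · log₁₀(0.087253) = 61.7 × (-1.0592) = -65.35 mV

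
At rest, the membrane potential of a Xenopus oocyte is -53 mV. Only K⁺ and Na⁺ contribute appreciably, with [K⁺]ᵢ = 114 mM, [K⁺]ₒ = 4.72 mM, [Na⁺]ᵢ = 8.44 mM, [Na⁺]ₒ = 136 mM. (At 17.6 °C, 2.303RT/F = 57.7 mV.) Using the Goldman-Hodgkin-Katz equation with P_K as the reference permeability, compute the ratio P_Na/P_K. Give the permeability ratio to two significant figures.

Let α = P_Na/P_K. GHK: Vm = 57.7·log₁₀[(Kₒ + α·Naₒ)/(Kᵢ + α·Naᵢ)].
10^(Vm/57.7) = 10^(-53.0/57.7) = 0.12063
So 0.12063·(Kᵢ + α·Naᵢ) = Kₒ + α·Naₒ → α = (0.12063·114.0 − 4.72) / (136.0 − 0.12063·8.44)
α = (13.75 − 4.72) / (136.0 − 1.018) = 9.032/135 = 0.06691

0.067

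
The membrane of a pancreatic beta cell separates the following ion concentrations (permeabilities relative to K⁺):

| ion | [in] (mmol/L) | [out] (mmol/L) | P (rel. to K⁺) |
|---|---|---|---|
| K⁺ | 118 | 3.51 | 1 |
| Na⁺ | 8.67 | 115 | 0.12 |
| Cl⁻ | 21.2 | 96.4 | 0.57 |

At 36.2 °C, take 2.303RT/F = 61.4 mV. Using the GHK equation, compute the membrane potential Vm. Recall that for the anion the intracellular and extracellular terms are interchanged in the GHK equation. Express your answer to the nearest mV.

-47 mV

Vm = 61.4 · log₁₀[(Σ P·[cation]ₒ + Σ P·[anion]ᵢ) / (Σ P·[cation]ᵢ + Σ P·[anion]ₒ)]
Numerator = 1×3.51 + 0.12×115 + 0.57×21.2 = 29.39
Denominator = 1×118 + 0.12×8.67 + 0.57×96.4 = 174
Vm = 61.4 · log₁₀(0.16894) = 61.4 × (-0.7723) = -47.42 mV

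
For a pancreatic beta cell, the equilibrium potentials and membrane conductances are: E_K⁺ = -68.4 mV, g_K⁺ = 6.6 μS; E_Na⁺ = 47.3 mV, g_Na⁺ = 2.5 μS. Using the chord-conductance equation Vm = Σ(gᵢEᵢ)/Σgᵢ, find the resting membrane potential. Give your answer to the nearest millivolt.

Σ gᵢEᵢ = 6.6·(-68.4) + 2.5·(47.3) = -333.19
Σ gᵢ = 6.6 + 2.5 = 9.1
Vm = -333.19 / 9.1 = -36.61 mV

-37 mV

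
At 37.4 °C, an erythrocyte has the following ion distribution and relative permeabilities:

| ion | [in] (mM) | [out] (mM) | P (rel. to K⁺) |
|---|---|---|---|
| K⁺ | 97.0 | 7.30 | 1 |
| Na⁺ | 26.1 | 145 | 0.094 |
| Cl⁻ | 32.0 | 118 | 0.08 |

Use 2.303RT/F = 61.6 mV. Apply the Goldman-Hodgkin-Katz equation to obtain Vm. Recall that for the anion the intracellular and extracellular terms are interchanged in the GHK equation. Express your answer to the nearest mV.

-41 mV

Vm = 61.6 · log₁₀[(Σ P·[cation]ₒ + Σ P·[anion]ᵢ) / (Σ P·[cation]ᵢ + Σ P·[anion]ₒ)]
Numerator = 1×7.30 + 0.094×145 + 0.08×32.0 = 23.49
Denominator = 1×97.0 + 0.094×26.1 + 0.08×118 = 108.9
Vm = 61.6 · log₁₀(0.21572) = 61.6 × (-0.6661) = -41.03 mV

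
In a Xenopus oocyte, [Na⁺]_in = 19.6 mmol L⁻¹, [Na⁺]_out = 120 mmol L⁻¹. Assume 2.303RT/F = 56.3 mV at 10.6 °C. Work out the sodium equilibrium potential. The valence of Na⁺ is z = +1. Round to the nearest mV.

44 mV

E = (56.3/z) · log₁₀([Na⁺]_out/[Na⁺]_in) with z = +1.
= (56.3/1) · log₁₀(120/19.6) = 56.30 · log₁₀(6.122)
= 56.30 · (0.7869) = 44.30 mV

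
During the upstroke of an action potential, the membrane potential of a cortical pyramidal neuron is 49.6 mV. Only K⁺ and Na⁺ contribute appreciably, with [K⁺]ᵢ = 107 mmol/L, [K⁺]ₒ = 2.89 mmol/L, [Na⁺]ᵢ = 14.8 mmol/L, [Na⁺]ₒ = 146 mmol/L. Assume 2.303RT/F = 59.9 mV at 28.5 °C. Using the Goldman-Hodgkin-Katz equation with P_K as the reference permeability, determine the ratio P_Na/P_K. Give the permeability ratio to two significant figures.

15

Let α = P_Na/P_K. GHK: Vm = 59.9·log₁₀[(Kₒ + α·Naₒ)/(Kᵢ + α·Naᵢ)].
10^(Vm/59.9) = 10^(49.6/59.9) = 6.7305
So 6.7305·(Kᵢ + α·Naᵢ) = Kₒ + α·Naₒ → α = (6.7305·107.0 − 2.89) / (146.0 − 6.7305·14.8)
α = (720.2 − 2.89) / (146.0 − 99.61) = 717.3/46.39 = 15.46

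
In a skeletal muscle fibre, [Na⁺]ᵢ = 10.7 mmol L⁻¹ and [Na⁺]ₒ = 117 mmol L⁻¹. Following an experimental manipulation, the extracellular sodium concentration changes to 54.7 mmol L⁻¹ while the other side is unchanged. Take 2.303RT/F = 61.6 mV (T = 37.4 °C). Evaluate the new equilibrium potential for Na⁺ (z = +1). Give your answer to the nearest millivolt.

After the shift: [Na⁺]_out = 54.7, [Na⁺]_in = 10.7 mmol L⁻¹.
E_new = (61.6/1)·log₁₀(54.7/10.7) = 61.60 · (0.7086) = 43.65 mV

44 mV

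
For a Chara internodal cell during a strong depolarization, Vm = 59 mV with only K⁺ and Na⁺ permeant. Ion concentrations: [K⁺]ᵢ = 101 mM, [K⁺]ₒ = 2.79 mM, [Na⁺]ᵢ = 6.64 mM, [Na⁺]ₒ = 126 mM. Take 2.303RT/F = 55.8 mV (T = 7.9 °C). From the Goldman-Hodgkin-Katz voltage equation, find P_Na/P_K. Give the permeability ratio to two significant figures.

23

Let α = P_Na/P_K. GHK: Vm = 55.8·log₁₀[(Kₒ + α·Naₒ)/(Kᵢ + α·Naᵢ)].
10^(Vm/55.8) = 10^(59.0/55.8) = 11.412
So 11.412·(Kᵢ + α·Naᵢ) = Kₒ + α·Naₒ → α = (11.412·101.0 − 2.79) / (126.0 − 11.412·6.64)
α = (1153 − 2.79) / (126.0 − 75.77) = 1150/50.23 = 22.89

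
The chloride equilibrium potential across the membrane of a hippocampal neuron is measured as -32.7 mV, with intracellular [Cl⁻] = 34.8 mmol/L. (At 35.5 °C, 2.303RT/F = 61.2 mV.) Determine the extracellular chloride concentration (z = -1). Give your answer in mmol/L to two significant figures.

120 mmol/L

Nernst: E = (61.2/-1) · log₁₀([out]/[in]), so log₁₀([out]/[in]) = -32.7 × -1 / 61.2 = 0.5343.
[out]/[in] = 10^(0.5343) = 3.422.
[out] = 3.422 × 34.8 = 119.1 mmol/L.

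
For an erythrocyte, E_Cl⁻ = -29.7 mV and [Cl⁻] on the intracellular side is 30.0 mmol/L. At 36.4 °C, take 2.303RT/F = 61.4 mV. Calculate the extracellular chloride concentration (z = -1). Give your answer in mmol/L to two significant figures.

91 mmol/L

Nernst: E = (61.4/-1) · log₁₀([out]/[in]), so log₁₀([out]/[in]) = -29.7 × -1 / 61.4 = 0.4837.
[out]/[in] = 10^(0.4837) = 3.046.
[out] = 3.046 × 30.0 = 91.38 mmol/L.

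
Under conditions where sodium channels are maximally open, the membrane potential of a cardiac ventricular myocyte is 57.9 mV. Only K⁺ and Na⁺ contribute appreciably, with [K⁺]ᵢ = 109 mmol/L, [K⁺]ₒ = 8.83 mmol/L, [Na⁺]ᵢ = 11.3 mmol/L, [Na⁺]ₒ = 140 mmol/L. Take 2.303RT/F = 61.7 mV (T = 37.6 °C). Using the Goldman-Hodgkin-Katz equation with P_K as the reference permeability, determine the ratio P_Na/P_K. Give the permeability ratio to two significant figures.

Let α = P_Na/P_K. GHK: Vm = 61.7·log₁₀[(Kₒ + α·Naₒ)/(Kᵢ + α·Naᵢ)].
10^(Vm/61.7) = 10^(57.9/61.7) = 8.6778
So 8.6778·(Kᵢ + α·Naᵢ) = Kₒ + α·Naₒ → α = (8.6778·109.0 − 8.83) / (140.0 − 8.6778·11.3)
α = (945.9 − 8.83) / (140.0 − 98.06) = 937.1/41.94 = 22.34

22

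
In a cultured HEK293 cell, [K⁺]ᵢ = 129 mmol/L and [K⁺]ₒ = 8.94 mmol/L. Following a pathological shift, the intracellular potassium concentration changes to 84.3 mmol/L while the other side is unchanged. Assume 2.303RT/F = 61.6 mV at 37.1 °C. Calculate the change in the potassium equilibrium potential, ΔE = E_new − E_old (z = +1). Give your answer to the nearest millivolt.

11 mV

E_old = (61.6/1)·log₁₀(8.94/129) = -71.41 mV
E_new = (61.6/1)·log₁₀(8.94/84.3) = -60.03 mV
ΔE = -60.03 − (-71.41) = 11.38 mV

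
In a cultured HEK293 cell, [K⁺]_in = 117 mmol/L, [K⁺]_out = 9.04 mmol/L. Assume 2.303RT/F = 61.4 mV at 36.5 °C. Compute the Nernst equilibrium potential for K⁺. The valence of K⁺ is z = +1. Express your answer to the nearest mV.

-68 mV

E = (61.4/z) · log₁₀([K⁺]_out/[K⁺]_in) with z = +1.
= (61.4/1) · log₁₀(9.04/117) = 61.40 · log₁₀(0.07726)
= 61.40 · (-1.1120) = -68.28 mV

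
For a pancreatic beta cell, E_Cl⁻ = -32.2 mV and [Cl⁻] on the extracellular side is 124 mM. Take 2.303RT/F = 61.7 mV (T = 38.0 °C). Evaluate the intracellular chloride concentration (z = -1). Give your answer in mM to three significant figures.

37.3 mM

Nernst: E = (61.7/-1) · log₁₀([out]/[in]), so log₁₀([out]/[in]) = -32.2 × -1 / 61.7 = 0.5219.
[out]/[in] = 10^(0.5219) = 3.326.
[in] = 124 / 3.326 = 37.29 mM.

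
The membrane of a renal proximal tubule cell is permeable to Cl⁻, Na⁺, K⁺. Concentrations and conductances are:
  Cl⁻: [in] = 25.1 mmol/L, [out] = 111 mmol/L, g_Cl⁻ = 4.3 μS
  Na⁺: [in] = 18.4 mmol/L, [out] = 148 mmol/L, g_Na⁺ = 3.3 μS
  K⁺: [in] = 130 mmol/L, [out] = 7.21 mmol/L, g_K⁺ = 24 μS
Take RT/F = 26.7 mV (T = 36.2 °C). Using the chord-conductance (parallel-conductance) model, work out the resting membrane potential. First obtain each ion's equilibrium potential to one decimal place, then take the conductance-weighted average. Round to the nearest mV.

-58 mV

E_Cl⁻ = (26.7/-1)·ln(111/25.1) = -39.7 mV
E_Na⁺ = (26.7/1)·ln(148/18.4) = 55.7 mV
E_K⁺ = (26.7/1)·ln(7.21/130) = -77.2 mV
Vm = (Σ gᵢEᵢ)/(Σ gᵢ) = (4.3·-39.7 + 3.3·55.7 + 24·-77.2) / (4.3 + 3.3 + 24)
= -1839.70 / 31.6 = -58.22 mV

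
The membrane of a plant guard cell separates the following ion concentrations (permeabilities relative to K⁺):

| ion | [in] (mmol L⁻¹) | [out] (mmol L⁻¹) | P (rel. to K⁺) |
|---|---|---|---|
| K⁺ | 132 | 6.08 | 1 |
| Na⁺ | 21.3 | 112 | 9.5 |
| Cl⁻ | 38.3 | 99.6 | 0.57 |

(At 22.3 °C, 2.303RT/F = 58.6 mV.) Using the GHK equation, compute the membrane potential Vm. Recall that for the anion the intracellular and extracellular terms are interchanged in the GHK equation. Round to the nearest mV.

26 mV

Vm = 58.6 · log₁₀[(Σ P·[cation]ₒ + Σ P·[anion]ᵢ) / (Σ P·[cation]ᵢ + Σ P·[anion]ₒ)]
Numerator = 1×6.08 + 9.5×112 + 0.57×38.3 = 1092
Denominator = 1×132 + 9.5×21.3 + 0.57×99.6 = 391.1
Vm = 58.6 · log₁₀(2.7917) = 58.6 × (0.4459) = 26.13 mV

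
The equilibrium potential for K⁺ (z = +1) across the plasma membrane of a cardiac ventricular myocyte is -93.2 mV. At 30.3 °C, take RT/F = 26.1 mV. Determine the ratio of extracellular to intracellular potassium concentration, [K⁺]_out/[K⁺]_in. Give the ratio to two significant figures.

0.028

ln([out]/[in]) = E·z/(26.1) = -93.2 × 1 / 26.1 = -3.5709
[out]/[in] = e^(-3.5709) = 0.02813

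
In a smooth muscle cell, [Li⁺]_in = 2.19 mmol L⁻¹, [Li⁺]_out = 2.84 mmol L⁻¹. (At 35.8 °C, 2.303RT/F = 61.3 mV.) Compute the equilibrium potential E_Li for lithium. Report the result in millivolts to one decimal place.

6.9 mV

E = (61.3/z) · log₁₀([Li⁺]_out/[Li⁺]_in) with z = +1.
= (61.3/1) · log₁₀(2.84/2.19) = 61.30 · log₁₀(1.297)
= 61.30 · (0.1129) = 6.92 mV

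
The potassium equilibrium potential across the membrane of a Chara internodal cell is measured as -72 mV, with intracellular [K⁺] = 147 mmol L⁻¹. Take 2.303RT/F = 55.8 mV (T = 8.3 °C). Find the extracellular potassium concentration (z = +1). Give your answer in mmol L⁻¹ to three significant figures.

7.53 mmol L⁻¹

Nernst: E = (55.8/1) · log₁₀([out]/[in]), so log₁₀([out]/[in]) = -72.0 × 1 / 55.8 = -1.2903.
[out]/[in] = 10^(-1.2903) = 0.05125.
[out] = 0.05125 × 147 = 7.533 mmol L⁻¹.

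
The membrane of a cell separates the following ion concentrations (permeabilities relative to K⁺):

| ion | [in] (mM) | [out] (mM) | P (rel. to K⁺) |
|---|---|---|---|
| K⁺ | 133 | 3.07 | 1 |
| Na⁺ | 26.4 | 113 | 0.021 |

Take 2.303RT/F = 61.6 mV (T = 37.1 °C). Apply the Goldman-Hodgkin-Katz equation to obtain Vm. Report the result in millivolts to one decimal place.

Vm = 61.6 · log₁₀[(Σ P·[cation]ₒ + Σ P·[anion]ᵢ) / (Σ P·[cation]ᵢ + Σ P·[anion]ₒ)]
Numerator = 1×3.07 + 0.021×113 = 5.443
Denominator = 1×133 + 0.021×26.4 = 133.6
Vm = 61.6 · log₁₀(0.040755) = 61.6 × (-1.3898) = -85.61 mV

-85.6 mV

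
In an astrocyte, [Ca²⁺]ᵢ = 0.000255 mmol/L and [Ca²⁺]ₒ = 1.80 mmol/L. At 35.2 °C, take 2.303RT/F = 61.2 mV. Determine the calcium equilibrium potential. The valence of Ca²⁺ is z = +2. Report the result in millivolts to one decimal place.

E = (61.2/z) · log₁₀([Ca²⁺]_out/[Ca²⁺]_in) with z = +2.
= (61.2/2) · log₁₀(1.80/0.000255) = 30.60 · log₁₀(7059)
= 30.60 · (3.8487) = 117.77 mV

117.8 mV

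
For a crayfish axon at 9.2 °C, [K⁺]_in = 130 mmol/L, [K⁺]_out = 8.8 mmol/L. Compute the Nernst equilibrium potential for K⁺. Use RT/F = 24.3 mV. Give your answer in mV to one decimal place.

-65.4 mV

E = (24.3/z) · ln([K⁺]_out/[K⁺]_in) with z = +1.
= (24.3/1) · ln(8.8/130) = 24.30 · ln(0.06769)
= 24.30 · (-2.6928) = -65.43 mV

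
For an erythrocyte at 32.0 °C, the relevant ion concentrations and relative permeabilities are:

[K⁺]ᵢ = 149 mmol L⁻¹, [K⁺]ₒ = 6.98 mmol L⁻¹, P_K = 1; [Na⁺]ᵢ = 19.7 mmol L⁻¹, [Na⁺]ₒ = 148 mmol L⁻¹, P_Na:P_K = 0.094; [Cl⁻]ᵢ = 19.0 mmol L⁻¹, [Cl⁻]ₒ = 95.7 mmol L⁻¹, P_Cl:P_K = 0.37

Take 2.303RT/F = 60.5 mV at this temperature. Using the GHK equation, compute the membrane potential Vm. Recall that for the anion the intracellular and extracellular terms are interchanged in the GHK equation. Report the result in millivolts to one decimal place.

Vm = 60.5 · log₁₀[(Σ P·[cation]ₒ + Σ P·[anion]ᵢ) / (Σ P·[cation]ᵢ + Σ P·[anion]ₒ)]
Numerator = 1×6.98 + 0.094×148 + 0.37×19.0 = 27.92
Denominator = 1×149 + 0.094×19.7 + 0.37×95.7 = 186.3
Vm = 60.5 · log₁₀(0.14991) = 60.5 × (-0.8242) = -49.86 mV

-49.9 mV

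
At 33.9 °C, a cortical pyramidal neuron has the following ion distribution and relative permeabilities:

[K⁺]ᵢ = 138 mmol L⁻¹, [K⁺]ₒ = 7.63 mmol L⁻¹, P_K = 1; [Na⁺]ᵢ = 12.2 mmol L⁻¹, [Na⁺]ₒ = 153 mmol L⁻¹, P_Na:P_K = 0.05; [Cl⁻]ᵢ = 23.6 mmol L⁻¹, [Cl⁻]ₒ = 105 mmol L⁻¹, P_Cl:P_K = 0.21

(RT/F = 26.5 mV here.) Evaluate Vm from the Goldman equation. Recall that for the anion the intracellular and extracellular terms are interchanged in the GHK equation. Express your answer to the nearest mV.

-55 mV

Vm = 26.5 · ln[(Σ P·[cation]ₒ + Σ P·[anion]ᵢ) / (Σ P·[cation]ᵢ + Σ P·[anion]ₒ)]
Numerator = 1×7.63 + 0.05×153 + 0.21×23.6 = 20.24
Denominator = 1×138 + 0.05×12.2 + 0.21×105 = 160.7
Vm = 26.5 · ln(0.12596) = 26.5 × (-2.0718) = -54.90 mV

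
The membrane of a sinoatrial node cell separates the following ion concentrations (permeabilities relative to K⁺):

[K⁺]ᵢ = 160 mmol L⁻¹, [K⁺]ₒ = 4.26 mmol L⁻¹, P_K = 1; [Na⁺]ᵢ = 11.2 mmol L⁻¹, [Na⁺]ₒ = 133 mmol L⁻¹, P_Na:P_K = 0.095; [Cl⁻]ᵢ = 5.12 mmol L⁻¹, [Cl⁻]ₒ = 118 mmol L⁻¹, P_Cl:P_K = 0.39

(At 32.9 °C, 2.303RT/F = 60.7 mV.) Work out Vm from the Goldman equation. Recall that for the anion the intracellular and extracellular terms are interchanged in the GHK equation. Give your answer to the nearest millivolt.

-63 mV

Vm = 60.7 · log₁₀[(Σ P·[cation]ₒ + Σ P·[anion]ᵢ) / (Σ P·[cation]ᵢ + Σ P·[anion]ₒ)]
Numerator = 1×4.26 + 0.095×133 + 0.39×5.12 = 18.89
Denominator = 1×160 + 0.095×11.2 + 0.39×118 = 207.1
Vm = 60.7 · log₁₀(0.091228) = 60.7 × (-1.0399) = -63.12 mV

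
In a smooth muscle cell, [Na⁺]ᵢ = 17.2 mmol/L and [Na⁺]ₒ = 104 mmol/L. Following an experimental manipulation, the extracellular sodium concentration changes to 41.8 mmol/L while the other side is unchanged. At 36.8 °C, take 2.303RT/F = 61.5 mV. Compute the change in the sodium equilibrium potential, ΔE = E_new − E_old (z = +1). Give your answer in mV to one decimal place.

E_old = (61.5/1)·log₁₀(104/17.2) = 48.06 mV
E_new = (61.5/1)·log₁₀(41.8/17.2) = 23.72 mV
ΔE = 23.72 − (48.06) = -24.35 mV

-24.3 mV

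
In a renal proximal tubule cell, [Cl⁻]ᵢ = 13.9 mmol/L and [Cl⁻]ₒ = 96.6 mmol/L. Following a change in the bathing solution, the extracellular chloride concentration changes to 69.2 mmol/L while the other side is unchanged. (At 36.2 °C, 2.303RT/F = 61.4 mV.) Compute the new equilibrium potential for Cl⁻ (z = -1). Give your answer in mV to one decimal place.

After the shift: [Cl⁻]_out = 69.2, [Cl⁻]_in = 13.9 mmol/L.
E_new = (61.4/-1)·log₁₀(69.2/13.9) = -61.40 · (0.6971) = -42.80 mV

-42.8 mV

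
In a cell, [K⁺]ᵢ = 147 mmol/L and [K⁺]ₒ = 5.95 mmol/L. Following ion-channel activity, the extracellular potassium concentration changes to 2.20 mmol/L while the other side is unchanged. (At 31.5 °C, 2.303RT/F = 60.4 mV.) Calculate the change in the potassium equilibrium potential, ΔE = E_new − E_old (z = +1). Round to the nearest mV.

E_old = (60.4/1)·log₁₀(5.95/147) = -84.13 mV
E_new = (60.4/1)·log₁₀(2.20/147) = -110.22 mV
ΔE = -110.22 − (-84.13) = -26.10 mV

-26 mV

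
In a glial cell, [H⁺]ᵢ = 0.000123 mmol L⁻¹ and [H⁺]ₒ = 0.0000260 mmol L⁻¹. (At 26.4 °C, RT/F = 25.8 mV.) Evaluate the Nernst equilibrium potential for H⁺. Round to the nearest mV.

E = (25.8/z) · ln([H⁺]_out/[H⁺]_in) with z = +1.
= (25.8/1) · ln(0.0000260/0.000123) = 25.80 · ln(0.2114)
= 25.80 · (-1.5541) = -40.10 mV

-40 mV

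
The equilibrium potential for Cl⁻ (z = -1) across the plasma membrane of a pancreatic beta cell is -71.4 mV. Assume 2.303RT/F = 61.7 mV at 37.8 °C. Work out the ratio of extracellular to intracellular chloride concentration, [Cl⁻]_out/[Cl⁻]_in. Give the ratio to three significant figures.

14.4

log₁₀([out]/[in]) = E·z/(61.7) = -71.4 × -1 / 61.7 = 1.1572
[out]/[in] = 10^(1.1572) = 14.36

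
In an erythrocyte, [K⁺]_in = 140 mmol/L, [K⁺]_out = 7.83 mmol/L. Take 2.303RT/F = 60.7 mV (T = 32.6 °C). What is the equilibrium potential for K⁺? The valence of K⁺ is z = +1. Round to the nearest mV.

E = (60.7/z) · log₁₀([K⁺]_out/[K⁺]_in) with z = +1.
= (60.7/1) · log₁₀(7.83/140) = 60.70 · log₁₀(0.05593)
= 60.70 · (-1.2524) = -76.02 mV

-76 mV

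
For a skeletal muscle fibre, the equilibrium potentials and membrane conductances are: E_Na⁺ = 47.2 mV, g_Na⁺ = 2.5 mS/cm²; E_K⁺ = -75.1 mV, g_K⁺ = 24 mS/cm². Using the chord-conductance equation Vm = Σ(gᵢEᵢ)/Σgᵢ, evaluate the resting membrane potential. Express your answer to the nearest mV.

-64 mV

Σ gᵢEᵢ = 2.5·(47.2) + 24·(-75.1) = -1684.40
Σ gᵢ = 2.5 + 24 = 26.5
Vm = -1684.40 / 26.5 = -63.56 mV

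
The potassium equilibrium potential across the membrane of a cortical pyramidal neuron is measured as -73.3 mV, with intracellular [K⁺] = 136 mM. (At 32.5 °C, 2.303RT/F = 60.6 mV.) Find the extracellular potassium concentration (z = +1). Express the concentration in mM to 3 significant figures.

Nernst: E = (60.6/1) · log₁₀([out]/[in]), so log₁₀([out]/[in]) = -73.3 × 1 / 60.6 = -1.2096.
[out]/[in] = 10^(-1.2096) = 0.06172.
[out] = 0.06172 × 136 = 8.394 mM.

8.39 mM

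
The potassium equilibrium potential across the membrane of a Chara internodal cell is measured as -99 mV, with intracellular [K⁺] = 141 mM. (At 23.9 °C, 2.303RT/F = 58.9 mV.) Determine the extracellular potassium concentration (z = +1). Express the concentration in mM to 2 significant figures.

2.9 mM

Nernst: E = (58.9/1) · log₁₀([out]/[in]), so log₁₀([out]/[in]) = -99.0 × 1 / 58.9 = -1.6808.
[out]/[in] = 10^(-1.6808) = 0.02085.
[out] = 0.02085 × 141 = 2.94 mM.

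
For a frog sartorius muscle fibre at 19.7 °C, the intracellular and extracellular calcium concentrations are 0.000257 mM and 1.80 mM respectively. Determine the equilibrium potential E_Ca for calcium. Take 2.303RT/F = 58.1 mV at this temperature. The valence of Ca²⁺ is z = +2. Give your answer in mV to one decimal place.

E = (58.1/z) · log₁₀([Ca²⁺]_out/[Ca²⁺]_in) with z = +2.
= (58.1/2) · log₁₀(1.80/0.000257) = 29.05 · log₁₀(7004)
= 29.05 · (3.8453) = 111.71 mV

111.7 mV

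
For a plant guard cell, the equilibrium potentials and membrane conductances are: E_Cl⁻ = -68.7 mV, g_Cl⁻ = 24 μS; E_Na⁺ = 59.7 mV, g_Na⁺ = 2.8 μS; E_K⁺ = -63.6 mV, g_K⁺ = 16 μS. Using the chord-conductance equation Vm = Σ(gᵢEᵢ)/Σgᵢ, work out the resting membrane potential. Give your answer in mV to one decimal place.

-58.4 mV

Σ gᵢEᵢ = 24·(-68.7) + 2.8·(59.7) + 16·(-63.6) = -2499.24
Σ gᵢ = 24 + 2.8 + 16 = 42.8
Vm = -2499.24 / 42.8 = -58.39 mV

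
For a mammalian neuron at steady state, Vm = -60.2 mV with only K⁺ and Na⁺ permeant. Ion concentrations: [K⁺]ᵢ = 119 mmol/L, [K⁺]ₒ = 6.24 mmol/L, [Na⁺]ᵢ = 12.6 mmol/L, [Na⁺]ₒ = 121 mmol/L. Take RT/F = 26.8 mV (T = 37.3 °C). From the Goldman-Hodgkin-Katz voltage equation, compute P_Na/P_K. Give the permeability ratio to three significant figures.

0.0531

Let α = P_Na/P_K. GHK: Vm = 26.8·ln[(Kₒ + α·Naₒ)/(Kᵢ + α·Naᵢ)].
e^(Vm/26.8) = e^(-60.2/26.8) = 0.10579
So 0.10579·(Kᵢ + α·Naᵢ) = Kₒ + α·Naₒ → α = (0.10579·119.0 − 6.24) / (121.0 − 0.10579·12.6)
α = (12.59 − 6.24) / (121.0 − 1.333) = 6.349/119.7 = 0.05306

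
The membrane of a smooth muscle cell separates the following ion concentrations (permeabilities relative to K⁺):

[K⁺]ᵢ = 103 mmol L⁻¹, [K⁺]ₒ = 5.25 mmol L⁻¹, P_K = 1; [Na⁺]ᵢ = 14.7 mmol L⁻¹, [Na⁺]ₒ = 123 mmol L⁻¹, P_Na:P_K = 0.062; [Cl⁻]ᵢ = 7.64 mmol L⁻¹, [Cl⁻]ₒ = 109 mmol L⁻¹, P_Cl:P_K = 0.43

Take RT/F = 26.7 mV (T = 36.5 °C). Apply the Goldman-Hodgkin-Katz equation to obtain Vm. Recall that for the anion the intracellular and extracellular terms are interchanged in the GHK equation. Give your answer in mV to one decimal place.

-59.6 mV

Vm = 26.7 · ln[(Σ P·[cation]ₒ + Σ P·[anion]ᵢ) / (Σ P·[cation]ᵢ + Σ P·[anion]ₒ)]
Numerator = 1×5.25 + 0.062×123 + 0.43×7.64 = 16.16
Denominator = 1×103 + 0.062×14.7 + 0.43×109 = 150.8
Vm = 26.7 · ln(0.10718) = 26.7 × (-2.2332) = -59.63 mV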